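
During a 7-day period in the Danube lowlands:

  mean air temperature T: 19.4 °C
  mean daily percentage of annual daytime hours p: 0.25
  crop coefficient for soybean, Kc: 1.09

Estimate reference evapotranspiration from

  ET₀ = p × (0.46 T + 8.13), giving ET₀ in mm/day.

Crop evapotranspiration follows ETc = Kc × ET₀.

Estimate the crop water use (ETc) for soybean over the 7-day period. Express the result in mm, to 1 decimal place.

ET₀ = 0.25 × (0.46 × 19.4 + 8.13) = 0.25 × 17.054 = 4.2635 mm/d
ETc = Kc × ET₀ = 1.09 × 4.2635 = 4.6472 mm/d
Over 7 days: 4.6472 × 7 = 32.530 mm

32.5 mm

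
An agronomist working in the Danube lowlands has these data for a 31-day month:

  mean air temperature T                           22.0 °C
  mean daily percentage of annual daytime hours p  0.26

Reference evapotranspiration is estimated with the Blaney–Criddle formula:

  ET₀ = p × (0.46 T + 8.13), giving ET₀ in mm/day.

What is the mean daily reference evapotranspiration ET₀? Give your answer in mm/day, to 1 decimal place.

ET₀ = 0.26 × (0.46 × 22.0 + 8.13) = 0.26 × 18.250 = 4.7450 mm/d

4.7 mm/day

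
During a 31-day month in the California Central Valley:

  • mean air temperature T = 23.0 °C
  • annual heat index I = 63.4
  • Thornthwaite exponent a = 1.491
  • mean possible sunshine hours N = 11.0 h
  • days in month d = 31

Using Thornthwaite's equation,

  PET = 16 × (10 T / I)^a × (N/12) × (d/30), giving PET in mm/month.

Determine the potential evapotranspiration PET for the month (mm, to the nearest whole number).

10T/I = 10 × 23.0 / 63.4 = 3.6278
(10T/I)^a = 3.6278^1.491 = 6.8301
Uncorrected PET = 16 × 6.8301 = 109.282 mm
Correction = (N/12)(d/30) = (11.0/12)(31/30) = 0.9472
PET = 109.282 × 0.9472 = 103.512 mm/month

104 mm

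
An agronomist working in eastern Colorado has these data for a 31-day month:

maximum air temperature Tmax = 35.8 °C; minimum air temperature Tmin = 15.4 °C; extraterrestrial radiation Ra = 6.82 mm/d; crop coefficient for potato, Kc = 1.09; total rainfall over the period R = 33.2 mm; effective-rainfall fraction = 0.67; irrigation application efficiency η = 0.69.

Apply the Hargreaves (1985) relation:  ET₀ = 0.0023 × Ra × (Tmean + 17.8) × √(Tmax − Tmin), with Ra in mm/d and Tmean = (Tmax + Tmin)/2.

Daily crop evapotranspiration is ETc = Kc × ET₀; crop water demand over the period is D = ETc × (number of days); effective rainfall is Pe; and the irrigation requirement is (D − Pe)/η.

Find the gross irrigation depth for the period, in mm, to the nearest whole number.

Tmean = (35.8 + 15.4)/2 = 25.60 °C
ET₀ = 0.0023 × 6.82 × (25.60 + 17.8) × √20.4 = 0.0023 × 6.82 × 43.40 × 4.5166 = 3.0748 mm/d
ETc = Kc × ET₀ = 1.09 × 3.0748 = 3.3515 mm/d
Crop demand D = ETc × 31 d = 3.3515 × 31 = 103.897 mm
Pe = 0.67 × 33.2 = 22.244 mm
D − Pe = 103.897 − 22.244 = 81.653 mm
Gross irrigation = 81.653 / 0.69 = 118.338 mm

118 mm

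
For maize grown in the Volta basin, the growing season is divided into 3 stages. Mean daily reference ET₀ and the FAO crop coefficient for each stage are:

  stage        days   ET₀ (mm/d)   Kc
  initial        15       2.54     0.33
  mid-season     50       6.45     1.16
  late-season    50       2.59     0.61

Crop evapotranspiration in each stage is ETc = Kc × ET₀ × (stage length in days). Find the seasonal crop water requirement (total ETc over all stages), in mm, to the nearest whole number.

initial: 0.33 × 2.54 × 15 = 12.57 mm
mid-season: 1.16 × 6.45 × 50 = 374.10 mm
late-season: 0.61 × 2.59 × 50 = 79.00 mm
Seasonal total = 465.67 mm

466 mm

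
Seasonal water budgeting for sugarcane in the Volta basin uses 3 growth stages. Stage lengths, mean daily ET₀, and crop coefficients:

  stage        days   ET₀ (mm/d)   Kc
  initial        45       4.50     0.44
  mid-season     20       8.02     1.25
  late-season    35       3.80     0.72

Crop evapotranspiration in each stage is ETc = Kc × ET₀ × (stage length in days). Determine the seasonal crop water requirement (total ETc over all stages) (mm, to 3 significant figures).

initial: 0.44 × 4.50 × 45 = 89.10 mm
mid-season: 1.25 × 8.02 × 20 = 200.50 mm
late-season: 0.72 × 3.80 × 35 = 95.76 mm
Seasonal total = 385.36 mm

385 mm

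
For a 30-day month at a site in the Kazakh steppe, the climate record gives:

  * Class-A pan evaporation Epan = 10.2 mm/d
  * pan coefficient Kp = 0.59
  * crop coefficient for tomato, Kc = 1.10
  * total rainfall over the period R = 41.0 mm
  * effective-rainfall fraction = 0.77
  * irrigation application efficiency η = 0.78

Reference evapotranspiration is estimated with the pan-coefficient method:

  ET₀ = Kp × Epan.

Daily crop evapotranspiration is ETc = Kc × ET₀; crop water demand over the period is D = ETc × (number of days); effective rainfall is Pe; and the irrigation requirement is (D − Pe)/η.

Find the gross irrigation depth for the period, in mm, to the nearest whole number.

214 mm

ET₀ = 0.59 × 10.2 = 6.0180 mm/d
ETc = Kc × ET₀ = 1.10 × 6.0180 = 6.6198 mm/d
Crop demand D = ETc × 30 d = 6.6198 × 30 = 198.594 mm
Pe = 0.77 × 41.0 = 31.570 mm
D − Pe = 198.594 − 31.570 = 167.024 mm
Gross irrigation = 167.024 / 0.78 = 214.133 mm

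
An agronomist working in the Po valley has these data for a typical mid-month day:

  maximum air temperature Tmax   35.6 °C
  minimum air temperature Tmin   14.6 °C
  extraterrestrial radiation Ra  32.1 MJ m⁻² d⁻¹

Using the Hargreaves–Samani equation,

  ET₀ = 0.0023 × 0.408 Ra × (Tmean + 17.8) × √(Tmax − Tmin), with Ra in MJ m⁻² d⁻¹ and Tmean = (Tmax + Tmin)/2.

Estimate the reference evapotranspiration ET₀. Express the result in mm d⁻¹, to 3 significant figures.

Tmean = (35.6 + 14.6)/2 = 25.10 °C
0.408 Ra = 0.408 × 32.1 = 13.0968 mm/d equivalent
ET₀ = 0.0023 × 13.0968 × (25.10 + 17.8) × √21.0 = 0.0023 × 13.0968 × 42.90 × 4.5826 = 5.9219 mm/d

5.92 mm d⁻¹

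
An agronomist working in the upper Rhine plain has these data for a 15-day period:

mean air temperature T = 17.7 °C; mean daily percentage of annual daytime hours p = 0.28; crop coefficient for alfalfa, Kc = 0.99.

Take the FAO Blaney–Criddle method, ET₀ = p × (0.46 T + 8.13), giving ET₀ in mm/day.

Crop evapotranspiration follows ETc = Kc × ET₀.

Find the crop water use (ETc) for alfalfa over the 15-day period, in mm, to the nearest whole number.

ET₀ = 0.28 × (0.46 × 17.7 + 8.13) = 0.28 × 16.272 = 4.5562 mm/d
ETc = Kc × ET₀ = 0.99 × 4.5562 = 4.5106 mm/d
Over 15 days: 4.5106 × 15 = 67.659 mm

68 mm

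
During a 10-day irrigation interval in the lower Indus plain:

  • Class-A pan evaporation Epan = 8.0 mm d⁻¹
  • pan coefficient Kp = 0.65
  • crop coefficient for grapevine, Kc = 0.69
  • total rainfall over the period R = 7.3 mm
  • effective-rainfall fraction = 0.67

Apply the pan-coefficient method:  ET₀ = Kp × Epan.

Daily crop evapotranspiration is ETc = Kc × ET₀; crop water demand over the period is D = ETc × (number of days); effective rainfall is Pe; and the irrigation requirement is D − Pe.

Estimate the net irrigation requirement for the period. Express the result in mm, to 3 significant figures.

31.0 mm

ET₀ = 0.65 × 8.0 = 5.2000 mm/d
ETc = Kc × ET₀ = 0.69 × 5.2000 = 3.5880 mm/d
Crop demand D = ETc × 10 d = 3.5880 × 10 = 35.880 mm
Pe = 0.67 × 7.3 = 4.891 mm
D − Pe = 35.880 − 4.891 = 30.989 mm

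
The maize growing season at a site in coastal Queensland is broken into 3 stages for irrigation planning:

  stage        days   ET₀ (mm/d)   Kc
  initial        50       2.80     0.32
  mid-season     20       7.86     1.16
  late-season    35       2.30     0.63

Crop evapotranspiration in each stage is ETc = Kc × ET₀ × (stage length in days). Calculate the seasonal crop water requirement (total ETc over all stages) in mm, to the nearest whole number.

278 mm

initial: 0.32 × 2.80 × 50 = 44.80 mm
mid-season: 1.16 × 7.86 × 20 = 182.35 mm
late-season: 0.63 × 2.30 × 35 = 50.72 mm
Seasonal total = 277.87 mm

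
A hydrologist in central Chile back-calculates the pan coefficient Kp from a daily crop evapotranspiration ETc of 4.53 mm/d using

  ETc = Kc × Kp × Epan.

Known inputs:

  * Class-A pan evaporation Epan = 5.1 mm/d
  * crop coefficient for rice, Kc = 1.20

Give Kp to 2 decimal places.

ETc = Kc × Kp × Epan  ⇒  Kp = ETc / (Kc × Epan)
Kp = 4.53 / (1.20 × 5.1) = 4.53 / 6.120 = 0.7402

0.74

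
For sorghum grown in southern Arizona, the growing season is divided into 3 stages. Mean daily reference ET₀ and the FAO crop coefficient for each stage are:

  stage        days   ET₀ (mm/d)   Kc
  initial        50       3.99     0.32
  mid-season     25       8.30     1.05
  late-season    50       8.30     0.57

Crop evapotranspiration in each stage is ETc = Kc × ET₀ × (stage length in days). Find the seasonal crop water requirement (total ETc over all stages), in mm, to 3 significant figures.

initial: 0.32 × 3.99 × 50 = 63.84 mm
mid-season: 1.05 × 8.30 × 25 = 217.88 mm
late-season: 0.57 × 8.30 × 50 = 236.55 mm
Seasonal total = 518.27 mm

518 mm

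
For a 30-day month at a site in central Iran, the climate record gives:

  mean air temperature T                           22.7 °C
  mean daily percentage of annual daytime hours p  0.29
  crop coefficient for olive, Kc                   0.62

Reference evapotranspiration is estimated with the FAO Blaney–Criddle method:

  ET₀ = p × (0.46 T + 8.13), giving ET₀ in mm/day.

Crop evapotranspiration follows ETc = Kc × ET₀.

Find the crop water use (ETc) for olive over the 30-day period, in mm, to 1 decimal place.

100.2 mm

ET₀ = 0.29 × (0.46 × 22.7 + 8.13) = 0.29 × 18.572 = 5.3859 mm/d
ETc = Kc × ET₀ = 0.62 × 5.3859 = 3.3393 mm/d
Over 30 days: 3.3393 × 30 = 100.179 mm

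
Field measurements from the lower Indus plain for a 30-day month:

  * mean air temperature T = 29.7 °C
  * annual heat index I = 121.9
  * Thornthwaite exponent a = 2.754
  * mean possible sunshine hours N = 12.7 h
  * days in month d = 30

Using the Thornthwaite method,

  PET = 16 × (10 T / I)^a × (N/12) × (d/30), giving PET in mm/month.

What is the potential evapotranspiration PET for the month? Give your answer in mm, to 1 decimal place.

10T/I = 10 × 29.7 / 121.9 = 2.4364
(10T/I)^a = 2.4364^2.754 = 11.6173
Uncorrected PET = 16 × 11.6173 = 185.877 mm
Correction = (N/12)(d/30) = (12.7/12)(30/30) = 1.0583
PET = 185.877 × 1.0583 = 196.714 mm/month

196.7 mm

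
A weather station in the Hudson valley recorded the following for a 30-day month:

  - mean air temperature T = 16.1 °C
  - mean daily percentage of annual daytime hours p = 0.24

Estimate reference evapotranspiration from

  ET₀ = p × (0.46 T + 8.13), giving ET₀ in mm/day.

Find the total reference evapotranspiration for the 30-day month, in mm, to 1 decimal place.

111.9 mm

ET₀ = 0.24 × (0.46 × 16.1 + 8.13) = 0.24 × 15.536 = 3.7286 mm/d
Monthly total = 3.7286 × 30 = 111.858 mm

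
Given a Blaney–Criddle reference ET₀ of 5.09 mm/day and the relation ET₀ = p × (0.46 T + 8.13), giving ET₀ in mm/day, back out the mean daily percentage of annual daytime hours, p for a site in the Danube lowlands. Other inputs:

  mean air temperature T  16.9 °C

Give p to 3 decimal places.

0.320

p = ET₀ / (0.46 T + 8.13) = 5.09 / (0.46 × 16.9 + 8.13) = 5.09 / 15.904 = 0.3200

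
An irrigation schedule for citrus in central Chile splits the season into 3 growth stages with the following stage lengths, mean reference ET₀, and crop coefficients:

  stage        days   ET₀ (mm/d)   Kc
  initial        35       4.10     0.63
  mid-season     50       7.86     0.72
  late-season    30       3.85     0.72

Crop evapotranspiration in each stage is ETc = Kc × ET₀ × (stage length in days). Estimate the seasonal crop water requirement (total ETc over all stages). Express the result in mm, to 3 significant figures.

457 mm

initial: 0.63 × 4.10 × 35 = 90.41 mm
mid-season: 0.72 × 7.86 × 50 = 282.96 mm
late-season: 0.72 × 3.85 × 30 = 83.16 mm
Seasonal total = 456.53 mm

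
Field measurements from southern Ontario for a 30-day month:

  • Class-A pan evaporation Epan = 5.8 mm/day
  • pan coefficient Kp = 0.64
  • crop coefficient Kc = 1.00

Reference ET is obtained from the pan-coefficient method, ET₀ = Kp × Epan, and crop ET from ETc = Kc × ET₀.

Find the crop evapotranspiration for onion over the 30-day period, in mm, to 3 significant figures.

ET₀ = 0.64 × 5.8 = 3.7120 mm/d
ETc = Kc × ET₀ = 1.00 × 3.7120 = 3.7120 mm/d
Over 30 days: 3.7120 × 30 = 111.360 mm

111 mm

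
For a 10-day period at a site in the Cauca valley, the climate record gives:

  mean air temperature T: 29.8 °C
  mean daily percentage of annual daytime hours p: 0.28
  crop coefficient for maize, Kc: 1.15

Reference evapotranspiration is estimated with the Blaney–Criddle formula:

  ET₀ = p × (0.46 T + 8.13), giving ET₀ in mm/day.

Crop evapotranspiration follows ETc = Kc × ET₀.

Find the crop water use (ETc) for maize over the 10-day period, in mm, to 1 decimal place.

ET₀ = 0.28 × (0.46 × 29.8 + 8.13) = 0.28 × 21.838 = 6.1146 mm/d
ETc = Kc × ET₀ = 1.15 × 6.1146 = 7.0318 mm/d
Over 10 days: 7.0318 × 10 = 70.318 mm

70.3 mm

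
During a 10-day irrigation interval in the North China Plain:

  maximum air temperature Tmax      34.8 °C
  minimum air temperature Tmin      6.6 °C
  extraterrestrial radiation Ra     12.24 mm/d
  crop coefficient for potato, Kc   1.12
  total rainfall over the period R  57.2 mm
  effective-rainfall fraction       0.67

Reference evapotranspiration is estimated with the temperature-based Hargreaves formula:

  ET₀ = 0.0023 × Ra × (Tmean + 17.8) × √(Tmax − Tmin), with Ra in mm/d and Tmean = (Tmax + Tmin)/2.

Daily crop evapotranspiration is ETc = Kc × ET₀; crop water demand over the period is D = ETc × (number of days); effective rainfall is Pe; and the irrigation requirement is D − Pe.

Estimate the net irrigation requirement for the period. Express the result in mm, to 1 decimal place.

26.1 mm

Tmean = (34.8 + 6.6)/2 = 20.70 °C
ET₀ = 0.0023 × 12.24 × (20.70 + 17.8) × √28.2 = 0.0023 × 12.24 × 38.50 × 5.3104 = 5.7557 mm/d
ETc = Kc × ET₀ = 1.12 × 5.7557 = 6.4464 mm/d
Crop demand D = ETc × 10 d = 6.4464 × 10 = 64.464 mm
Pe = 0.67 × 57.2 = 38.324 mm
D − Pe = 64.464 − 38.324 = 26.140 mm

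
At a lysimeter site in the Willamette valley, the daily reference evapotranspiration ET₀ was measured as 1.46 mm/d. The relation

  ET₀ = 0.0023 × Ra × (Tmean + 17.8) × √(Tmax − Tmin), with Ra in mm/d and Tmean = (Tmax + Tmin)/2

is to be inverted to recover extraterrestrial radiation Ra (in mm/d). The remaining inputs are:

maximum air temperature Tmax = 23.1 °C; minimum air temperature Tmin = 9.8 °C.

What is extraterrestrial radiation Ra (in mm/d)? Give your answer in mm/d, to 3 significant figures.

5.08 mm/d

Tmean = 16.45 °C; √ΔT = 3.6469
Ra = ET₀ / [0.0023 × (Tmean+17.8) × √ΔT] = 1.46 / (0.0023 × 34.25 × 3.6469) = 5.082 mm/d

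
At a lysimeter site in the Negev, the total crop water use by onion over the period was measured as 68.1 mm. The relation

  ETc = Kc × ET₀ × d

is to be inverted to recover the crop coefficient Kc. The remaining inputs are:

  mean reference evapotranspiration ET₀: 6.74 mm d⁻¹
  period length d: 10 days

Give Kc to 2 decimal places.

1.01

ETc = Kc × ET₀ × d  ⇒  Kc = ETc / (ET₀ × d)
Kc = 68.1 / (6.74 × 10) = 68.1 / 67.40 = 1.0104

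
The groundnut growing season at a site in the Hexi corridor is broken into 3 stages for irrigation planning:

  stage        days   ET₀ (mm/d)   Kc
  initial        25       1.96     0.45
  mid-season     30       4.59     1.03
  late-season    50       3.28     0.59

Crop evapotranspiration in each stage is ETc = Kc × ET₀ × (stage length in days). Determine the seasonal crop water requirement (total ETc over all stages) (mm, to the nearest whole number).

initial: 0.45 × 1.96 × 25 = 22.05 mm
mid-season: 1.03 × 4.59 × 30 = 141.83 mm
late-season: 0.59 × 3.28 × 50 = 96.76 mm
Seasonal total = 260.64 mm

261 mm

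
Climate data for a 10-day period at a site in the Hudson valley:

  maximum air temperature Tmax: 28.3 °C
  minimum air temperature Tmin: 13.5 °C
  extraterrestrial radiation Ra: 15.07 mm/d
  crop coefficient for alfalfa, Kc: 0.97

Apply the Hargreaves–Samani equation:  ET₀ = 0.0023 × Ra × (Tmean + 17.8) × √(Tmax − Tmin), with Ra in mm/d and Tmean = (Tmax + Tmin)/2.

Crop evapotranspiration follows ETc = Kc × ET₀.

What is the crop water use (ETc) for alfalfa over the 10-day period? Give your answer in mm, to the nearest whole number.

Tmean = (28.3 + 13.5)/2 = 20.90 °C
ET₀ = 0.0023 × 15.07 × (20.90 + 17.8) × √14.8 = 0.0023 × 15.07 × 38.70 × 3.8471 = 5.1604 mm/d
ETc = Kc × ET₀ = 0.97 × 5.1604 = 5.0056 mm/d
Over 10 days: 5.0056 × 10 = 50.056 mm

50 mm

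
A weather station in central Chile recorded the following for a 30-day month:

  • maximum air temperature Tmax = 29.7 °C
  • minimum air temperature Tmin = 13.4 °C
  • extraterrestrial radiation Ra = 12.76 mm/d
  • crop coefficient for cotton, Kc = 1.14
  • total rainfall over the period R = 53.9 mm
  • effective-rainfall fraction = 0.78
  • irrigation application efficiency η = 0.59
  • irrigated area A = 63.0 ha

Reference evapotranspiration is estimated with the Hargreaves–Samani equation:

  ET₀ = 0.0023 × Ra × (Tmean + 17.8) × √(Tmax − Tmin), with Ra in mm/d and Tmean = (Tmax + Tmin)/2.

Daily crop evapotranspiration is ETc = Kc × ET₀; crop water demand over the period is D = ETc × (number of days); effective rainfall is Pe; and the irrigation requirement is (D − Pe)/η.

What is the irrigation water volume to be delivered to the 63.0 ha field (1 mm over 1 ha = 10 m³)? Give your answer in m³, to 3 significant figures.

125000 m³

Tmean = (29.7 + 13.4)/2 = 21.55 °C
ET₀ = 0.0023 × 12.76 × (21.55 + 17.8) × √16.3 = 0.0023 × 12.76 × 39.35 × 4.0373 = 4.6625 mm/d
ETc = Kc × ET₀ = 1.14 × 4.6625 = 5.3153 mm/d
Crop demand D = ETc × 30 d = 5.3153 × 30 = 159.459 mm
Pe = 0.78 × 53.9 = 42.042 mm
D − Pe = 159.459 − 42.042 = 117.417 mm
Gross irrigation = 117.417 / 0.59 = 199.012 mm
Volume = 199.012 mm × 63.0 ha × 10 = 125377.6 m³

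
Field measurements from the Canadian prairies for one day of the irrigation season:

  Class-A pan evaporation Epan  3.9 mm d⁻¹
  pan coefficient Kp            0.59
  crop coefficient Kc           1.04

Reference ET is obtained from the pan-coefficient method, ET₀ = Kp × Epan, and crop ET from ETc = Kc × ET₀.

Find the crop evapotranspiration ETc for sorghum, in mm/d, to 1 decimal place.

2.4 mm/d

ET₀ = 0.59 × 3.9 = 2.3010 mm/d
ETc = Kc × ET₀ = 1.04 × 2.3010 = 2.3930 mm/d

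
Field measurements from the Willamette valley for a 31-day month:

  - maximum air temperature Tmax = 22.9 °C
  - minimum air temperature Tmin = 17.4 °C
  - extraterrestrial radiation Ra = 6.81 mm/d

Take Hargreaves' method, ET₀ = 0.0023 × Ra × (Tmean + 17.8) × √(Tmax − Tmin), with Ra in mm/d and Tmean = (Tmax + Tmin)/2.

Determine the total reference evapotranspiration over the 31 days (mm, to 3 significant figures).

43.2 mm

Tmean = (22.9 + 17.4)/2 = 20.15 °C
ET₀ = 0.0023 × 6.81 × (20.15 + 17.8) × √5.5 = 0.0023 × 6.81 × 37.95 × 2.3452 = 1.3940 mm/d
Over 31 days: 1.3940 × 31 = 43.214 mm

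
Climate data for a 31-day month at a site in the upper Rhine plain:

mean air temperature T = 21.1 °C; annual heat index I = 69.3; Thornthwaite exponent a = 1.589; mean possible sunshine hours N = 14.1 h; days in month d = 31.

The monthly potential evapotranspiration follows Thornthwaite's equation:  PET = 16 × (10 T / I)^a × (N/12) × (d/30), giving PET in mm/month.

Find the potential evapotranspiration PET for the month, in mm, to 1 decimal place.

114.0 mm

10T/I = 10 × 21.1 / 69.3 = 3.0447
(10T/I)^a = 3.0447^1.589 = 5.8661
Uncorrected PET = 16 × 5.8661 = 93.858 mm
Correction = (N/12)(d/30) = (14.1/12)(31/30) = 1.2142
PET = 93.858 × 1.2142 = 113.962 mm/month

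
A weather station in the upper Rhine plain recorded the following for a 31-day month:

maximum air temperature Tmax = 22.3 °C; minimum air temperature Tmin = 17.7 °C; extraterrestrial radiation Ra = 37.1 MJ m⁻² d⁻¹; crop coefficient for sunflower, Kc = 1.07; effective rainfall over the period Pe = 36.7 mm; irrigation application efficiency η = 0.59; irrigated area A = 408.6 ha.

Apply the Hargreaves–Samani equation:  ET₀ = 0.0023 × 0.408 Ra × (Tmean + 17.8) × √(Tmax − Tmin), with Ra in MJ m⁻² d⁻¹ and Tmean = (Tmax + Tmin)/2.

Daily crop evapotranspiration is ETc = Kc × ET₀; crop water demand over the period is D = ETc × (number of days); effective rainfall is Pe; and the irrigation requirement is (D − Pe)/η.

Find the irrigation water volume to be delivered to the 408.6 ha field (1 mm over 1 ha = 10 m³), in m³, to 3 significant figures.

Tmean = (22.3 + 17.7)/2 = 20.00 °C
0.408 Ra = 0.408 × 37.1 = 15.1368 mm/d equivalent
ET₀ = 0.0023 × 15.1368 × (20.00 + 17.8) × √4.6 = 0.0023 × 15.1368 × 37.80 × 2.1448 = 2.8225 mm/d
ETc = Kc × ET₀ = 1.07 × 2.8225 = 3.0201 mm/d
Crop demand D = ETc × 31 d = 3.0201 × 31 = 93.623 mm
D − Pe = 93.623 − 36.7 = 56.923 mm
Gross irrigation = 56.923 / 0.59 = 96.480 mm
Volume = 96.480 mm × 408.6 ha × 10 = 394217.3 m³

394000 m³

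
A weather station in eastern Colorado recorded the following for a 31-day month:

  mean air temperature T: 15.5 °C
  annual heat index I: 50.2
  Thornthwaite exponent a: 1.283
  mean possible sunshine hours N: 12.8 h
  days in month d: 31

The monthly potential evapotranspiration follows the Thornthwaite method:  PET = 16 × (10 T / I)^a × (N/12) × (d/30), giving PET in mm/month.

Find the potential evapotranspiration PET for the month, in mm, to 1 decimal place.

74.9 mm

10T/I = 10 × 15.5 / 50.2 = 3.0876
(10T/I)^a = 3.0876^1.283 = 4.2480
Uncorrected PET = 16 × 4.2480 = 67.968 mm
Correction = (N/12)(d/30) = (12.8/12)(31/30) = 1.1022
PET = 67.968 × 1.1022 = 74.914 mm/month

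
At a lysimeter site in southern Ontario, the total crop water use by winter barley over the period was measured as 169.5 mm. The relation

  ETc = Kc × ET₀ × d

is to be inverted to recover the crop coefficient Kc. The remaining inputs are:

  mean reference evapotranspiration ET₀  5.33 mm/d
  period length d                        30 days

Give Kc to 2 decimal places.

1.06

ETc = Kc × ET₀ × d  ⇒  Kc = ETc / (ET₀ × d)
Kc = 169.5 / (5.33 × 30) = 169.5 / 159.90 = 1.0600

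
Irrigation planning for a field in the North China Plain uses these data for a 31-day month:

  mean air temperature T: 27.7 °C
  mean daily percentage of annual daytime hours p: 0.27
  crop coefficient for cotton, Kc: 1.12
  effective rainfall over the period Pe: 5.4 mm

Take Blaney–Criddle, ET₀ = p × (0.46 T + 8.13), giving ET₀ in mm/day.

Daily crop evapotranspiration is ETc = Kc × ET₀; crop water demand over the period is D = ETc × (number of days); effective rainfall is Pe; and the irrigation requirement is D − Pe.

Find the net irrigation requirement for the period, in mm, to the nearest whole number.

190 mm

ET₀ = 0.27 × (0.46 × 27.7 + 8.13) = 0.27 × 20.872 = 5.6354 mm/d
ETc = Kc × ET₀ = 1.12 × 5.6354 = 6.3116 mm/d
Crop demand D = ETc × 31 d = 6.3116 × 31 = 195.660 mm
D − Pe = 195.660 − 5.4 = 190.260 mm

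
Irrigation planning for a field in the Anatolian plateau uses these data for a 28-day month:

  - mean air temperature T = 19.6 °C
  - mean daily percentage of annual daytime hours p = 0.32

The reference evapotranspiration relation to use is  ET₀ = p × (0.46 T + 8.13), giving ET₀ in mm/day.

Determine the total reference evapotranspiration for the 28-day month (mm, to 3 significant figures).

ET₀ = 0.32 × (0.46 × 19.6 + 8.13) = 0.32 × 17.146 = 5.4867 mm/d
Monthly total = 5.4867 × 28 = 153.628 mm

154 mm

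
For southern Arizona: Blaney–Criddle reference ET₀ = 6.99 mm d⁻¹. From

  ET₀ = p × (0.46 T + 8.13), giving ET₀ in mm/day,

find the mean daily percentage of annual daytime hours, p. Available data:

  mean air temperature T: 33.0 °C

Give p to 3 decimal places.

0.300

p = ET₀ / (0.46 T + 8.13) = 6.99 / (0.46 × 33.0 + 8.13) = 6.99 / 23.310 = 0.2999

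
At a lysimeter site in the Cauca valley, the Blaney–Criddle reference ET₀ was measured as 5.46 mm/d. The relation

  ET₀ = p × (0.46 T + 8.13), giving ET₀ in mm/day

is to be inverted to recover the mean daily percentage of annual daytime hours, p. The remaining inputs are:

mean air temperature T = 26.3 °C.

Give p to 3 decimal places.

p = ET₀ / (0.46 T + 8.13) = 5.46 / (0.46 × 26.3 + 8.13) = 5.46 / 20.228 = 0.2699

0.270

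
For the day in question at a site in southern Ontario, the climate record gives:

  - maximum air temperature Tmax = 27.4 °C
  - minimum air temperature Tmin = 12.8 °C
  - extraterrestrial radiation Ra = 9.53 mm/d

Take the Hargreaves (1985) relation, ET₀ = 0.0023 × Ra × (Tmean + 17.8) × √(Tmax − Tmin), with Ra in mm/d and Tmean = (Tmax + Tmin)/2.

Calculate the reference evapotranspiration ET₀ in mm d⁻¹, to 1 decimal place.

3.2 mm d⁻¹

Tmean = (27.4 + 12.8)/2 = 20.10 °C
ET₀ = 0.0023 × 9.53 × (20.10 + 17.8) × √14.6 = 0.0023 × 9.53 × 37.90 × 3.8210 = 3.1742 mm/d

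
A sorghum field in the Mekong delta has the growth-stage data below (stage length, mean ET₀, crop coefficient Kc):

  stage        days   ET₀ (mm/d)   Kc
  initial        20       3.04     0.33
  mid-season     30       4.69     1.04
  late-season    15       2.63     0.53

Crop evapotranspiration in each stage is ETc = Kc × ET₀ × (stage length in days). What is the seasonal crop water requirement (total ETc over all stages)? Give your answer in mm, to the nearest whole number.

initial: 0.33 × 3.04 × 20 = 20.06 mm
mid-season: 1.04 × 4.69 × 30 = 146.33 mm
late-season: 0.53 × 2.63 × 15 = 20.91 mm
Seasonal total = 187.30 mm

187 mm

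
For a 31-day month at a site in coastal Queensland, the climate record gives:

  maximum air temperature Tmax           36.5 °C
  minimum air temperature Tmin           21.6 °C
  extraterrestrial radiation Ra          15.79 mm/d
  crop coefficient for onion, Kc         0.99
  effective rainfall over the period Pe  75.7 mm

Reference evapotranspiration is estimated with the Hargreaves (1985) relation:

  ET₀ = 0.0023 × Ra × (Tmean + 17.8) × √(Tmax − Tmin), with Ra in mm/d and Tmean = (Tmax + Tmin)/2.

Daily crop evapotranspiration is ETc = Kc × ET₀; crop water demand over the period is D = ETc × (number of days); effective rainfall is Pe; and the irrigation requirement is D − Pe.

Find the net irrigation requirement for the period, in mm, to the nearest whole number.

Tmean = (36.5 + 21.6)/2 = 29.05 °C
ET₀ = 0.0023 × 15.79 × (29.05 + 17.8) × √14.9 = 0.0023 × 15.79 × 46.85 × 3.8601 = 6.5678 mm/d
ETc = Kc × ET₀ = 0.99 × 6.5678 = 6.5021 mm/d
Crop demand D = ETc × 31 d = 6.5021 × 31 = 201.565 mm
D − Pe = 201.565 − 75.7 = 125.865 mm

126 mm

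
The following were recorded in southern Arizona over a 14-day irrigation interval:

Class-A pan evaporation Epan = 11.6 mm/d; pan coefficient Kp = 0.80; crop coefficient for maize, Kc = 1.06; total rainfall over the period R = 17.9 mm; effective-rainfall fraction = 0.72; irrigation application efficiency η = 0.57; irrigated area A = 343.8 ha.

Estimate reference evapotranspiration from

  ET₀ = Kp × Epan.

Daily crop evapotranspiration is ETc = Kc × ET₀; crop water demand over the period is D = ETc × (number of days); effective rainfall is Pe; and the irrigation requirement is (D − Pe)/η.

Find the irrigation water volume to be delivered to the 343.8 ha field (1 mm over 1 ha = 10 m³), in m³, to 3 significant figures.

ET₀ = 0.80 × 11.6 = 9.2800 mm/d
ETc = Kc × ET₀ = 1.06 × 9.2800 = 9.8368 mm/d
Crop demand D = ETc × 14 d = 9.8368 × 14 = 137.715 mm
Pe = 0.72 × 17.9 = 12.888 mm
D − Pe = 137.715 − 12.888 = 124.827 mm
Gross irrigation = 124.827 / 0.57 = 218.995 mm
Volume = 218.995 mm × 343.8 ha × 10 = 752904.8 m³

753000 m³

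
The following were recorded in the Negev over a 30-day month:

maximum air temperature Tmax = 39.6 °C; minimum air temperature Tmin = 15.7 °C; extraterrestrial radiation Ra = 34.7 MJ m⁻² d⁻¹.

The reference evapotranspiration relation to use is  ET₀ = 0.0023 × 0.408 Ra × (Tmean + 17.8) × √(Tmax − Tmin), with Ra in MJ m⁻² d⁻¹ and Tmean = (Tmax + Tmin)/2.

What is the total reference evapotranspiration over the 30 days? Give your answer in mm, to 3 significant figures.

217 mm

Tmean = (39.6 + 15.7)/2 = 27.65 °C
0.408 Ra = 0.408 × 34.7 = 14.1576 mm/d equivalent
ET₀ = 0.0023 × 14.1576 × (27.65 + 17.8) × √23.9 = 0.0023 × 14.1576 × 45.45 × 4.8888 = 7.2353 mm/d
Over 30 days: 7.2353 × 30 = 217.059 mm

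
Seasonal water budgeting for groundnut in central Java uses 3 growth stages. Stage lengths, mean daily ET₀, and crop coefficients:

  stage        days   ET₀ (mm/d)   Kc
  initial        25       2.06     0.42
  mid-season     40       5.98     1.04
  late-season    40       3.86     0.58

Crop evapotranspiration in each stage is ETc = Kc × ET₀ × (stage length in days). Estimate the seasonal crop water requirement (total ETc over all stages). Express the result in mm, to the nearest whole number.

initial: 0.42 × 2.06 × 25 = 21.63 mm
mid-season: 1.04 × 5.98 × 40 = 248.77 mm
late-season: 0.58 × 3.86 × 40 = 89.55 mm
Seasonal total = 359.95 mm

360 mm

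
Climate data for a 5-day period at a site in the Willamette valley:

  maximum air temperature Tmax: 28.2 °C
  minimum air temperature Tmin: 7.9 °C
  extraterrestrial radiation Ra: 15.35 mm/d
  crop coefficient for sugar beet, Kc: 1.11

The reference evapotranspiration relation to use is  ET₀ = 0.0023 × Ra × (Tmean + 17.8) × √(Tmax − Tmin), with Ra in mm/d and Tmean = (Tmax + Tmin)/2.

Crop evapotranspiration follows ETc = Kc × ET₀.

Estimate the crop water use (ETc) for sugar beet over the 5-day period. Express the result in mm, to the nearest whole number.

Tmean = (28.2 + 7.9)/2 = 18.05 °C
ET₀ = 0.0023 × 15.35 × (18.05 + 17.8) × √20.3 = 0.0023 × 15.35 × 35.85 × 4.5056 = 5.7027 mm/d
ETc = Kc × ET₀ = 1.11 × 5.7027 = 6.3300 mm/d
Over 5 days: 6.3300 × 5 = 31.650 mm

32 mm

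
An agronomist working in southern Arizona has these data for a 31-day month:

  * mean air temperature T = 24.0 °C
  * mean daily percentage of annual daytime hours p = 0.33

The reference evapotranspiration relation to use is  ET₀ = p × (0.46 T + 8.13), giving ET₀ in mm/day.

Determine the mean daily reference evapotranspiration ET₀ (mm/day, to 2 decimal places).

6.33 mm/day

ET₀ = 0.33 × (0.46 × 24.0 + 8.13) = 0.33 × 19.170 = 6.3261 mm/d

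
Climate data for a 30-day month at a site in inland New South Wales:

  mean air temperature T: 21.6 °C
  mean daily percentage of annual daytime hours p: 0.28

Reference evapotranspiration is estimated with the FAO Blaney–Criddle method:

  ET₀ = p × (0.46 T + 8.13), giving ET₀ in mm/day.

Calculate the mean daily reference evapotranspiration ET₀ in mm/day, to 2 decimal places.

ET₀ = 0.28 × (0.46 × 21.6 + 8.13) = 0.28 × 18.066 = 5.0585 mm/d

5.06 mm/day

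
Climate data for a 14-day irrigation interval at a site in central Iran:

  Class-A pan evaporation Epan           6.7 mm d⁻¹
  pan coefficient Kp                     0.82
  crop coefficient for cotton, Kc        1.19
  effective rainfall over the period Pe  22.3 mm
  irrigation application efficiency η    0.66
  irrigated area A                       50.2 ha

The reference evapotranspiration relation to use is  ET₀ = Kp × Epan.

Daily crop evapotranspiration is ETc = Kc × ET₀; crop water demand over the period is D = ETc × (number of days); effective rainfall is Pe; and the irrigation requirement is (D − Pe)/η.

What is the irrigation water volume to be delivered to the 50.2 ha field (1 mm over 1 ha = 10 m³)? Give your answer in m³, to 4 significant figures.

ET₀ = 0.82 × 6.7 = 5.4940 mm/d
ETc = Kc × ET₀ = 1.19 × 5.4940 = 6.5379 mm/d
Crop demand D = ETc × 14 d = 6.5379 × 14 = 91.531 mm
D − Pe = 91.531 − 22.3 = 69.231 mm
Gross irrigation = 69.231 / 0.66 = 104.895 mm
Volume = 104.895 mm × 50.2 ha × 10 = 52657.3 m³

52660 m³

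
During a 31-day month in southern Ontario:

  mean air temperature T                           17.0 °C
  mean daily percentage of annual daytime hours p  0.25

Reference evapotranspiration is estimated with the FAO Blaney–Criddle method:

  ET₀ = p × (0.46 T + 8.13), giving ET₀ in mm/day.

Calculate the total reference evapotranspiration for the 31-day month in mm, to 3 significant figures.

124 mm

ET₀ = 0.25 × (0.46 × 17.0 + 8.13) = 0.25 × 15.950 = 3.9875 mm/d
Monthly total = 3.9875 × 31 = 123.613 mm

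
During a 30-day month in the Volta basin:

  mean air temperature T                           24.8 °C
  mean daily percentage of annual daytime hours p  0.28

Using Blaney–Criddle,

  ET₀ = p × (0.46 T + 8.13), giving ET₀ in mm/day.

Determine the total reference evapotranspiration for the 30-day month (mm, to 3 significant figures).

164 mm

ET₀ = 0.28 × (0.46 × 24.8 + 8.13) = 0.28 × 19.538 = 5.4706 mm/d
Monthly total = 5.4706 × 30 = 164.118 mm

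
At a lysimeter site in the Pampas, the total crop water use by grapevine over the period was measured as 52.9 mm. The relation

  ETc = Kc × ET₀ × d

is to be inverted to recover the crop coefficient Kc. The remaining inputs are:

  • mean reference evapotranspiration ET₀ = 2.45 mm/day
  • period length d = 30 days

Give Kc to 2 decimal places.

0.72

ETc = Kc × ET₀ × d  ⇒  Kc = ETc / (ET₀ × d)
Kc = 52.9 / (2.45 × 30) = 52.9 / 73.50 = 0.7197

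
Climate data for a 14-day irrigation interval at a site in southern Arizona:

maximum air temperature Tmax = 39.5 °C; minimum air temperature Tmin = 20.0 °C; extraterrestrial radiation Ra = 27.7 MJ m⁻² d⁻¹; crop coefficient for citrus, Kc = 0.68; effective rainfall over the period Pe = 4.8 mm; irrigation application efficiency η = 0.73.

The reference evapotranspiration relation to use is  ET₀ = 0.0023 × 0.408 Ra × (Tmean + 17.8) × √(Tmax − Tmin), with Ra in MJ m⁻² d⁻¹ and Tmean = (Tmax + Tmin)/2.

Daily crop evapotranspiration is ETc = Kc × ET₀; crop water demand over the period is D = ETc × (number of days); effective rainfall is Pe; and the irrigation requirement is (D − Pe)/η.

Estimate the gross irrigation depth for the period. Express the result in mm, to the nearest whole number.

65 mm

Tmean = (39.5 + 20.0)/2 = 29.75 °C
0.408 Ra = 0.408 × 27.7 = 11.3016 mm/d equivalent
ET₀ = 0.0023 × 11.3016 × (29.75 + 17.8) × √19.5 = 0.0023 × 11.3016 × 47.55 × 4.4159 = 5.4581 mm/d
ETc = Kc × ET₀ = 0.68 × 5.4581 = 3.7115 mm/d
Crop demand D = ETc × 14 d = 3.7115 × 14 = 51.961 mm
D − Pe = 51.961 − 4.8 = 47.161 mm
Gross irrigation = 47.161 / 0.73 = 64.604 mm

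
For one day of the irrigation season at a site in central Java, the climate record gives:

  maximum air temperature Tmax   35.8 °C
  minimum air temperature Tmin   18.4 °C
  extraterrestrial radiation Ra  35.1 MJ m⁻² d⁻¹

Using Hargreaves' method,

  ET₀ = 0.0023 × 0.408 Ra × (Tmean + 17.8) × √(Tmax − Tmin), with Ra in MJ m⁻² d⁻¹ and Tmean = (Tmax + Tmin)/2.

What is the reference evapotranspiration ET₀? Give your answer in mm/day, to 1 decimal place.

6.2 mm/day

Tmean = (35.8 + 18.4)/2 = 27.10 °C
0.408 Ra = 0.408 × 35.1 = 14.3208 mm/d equivalent
ET₀ = 0.0023 × 14.3208 × (27.10 + 17.8) × √17.4 = 0.0023 × 14.3208 × 44.90 × 4.1713 = 6.1690 mm/d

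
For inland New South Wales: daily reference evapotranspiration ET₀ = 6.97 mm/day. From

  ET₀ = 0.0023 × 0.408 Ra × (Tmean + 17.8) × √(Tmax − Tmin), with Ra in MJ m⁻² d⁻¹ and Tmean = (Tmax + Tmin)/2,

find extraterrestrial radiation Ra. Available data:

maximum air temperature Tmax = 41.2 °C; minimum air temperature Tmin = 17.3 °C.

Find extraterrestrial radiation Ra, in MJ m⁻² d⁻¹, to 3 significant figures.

Tmean = (41.2+17.3)/2 = 29.25 °C; ΔT = 23.9
Ra = ET₀ / [0.0023 × 0.408 × (Tmean+17.8) × √ΔT]
   = 6.97 / (0.0023 × 0.408 × 47.05 × 4.8888) = 32.291 MJ m⁻² d⁻¹

32.3 MJ m⁻² d⁻¹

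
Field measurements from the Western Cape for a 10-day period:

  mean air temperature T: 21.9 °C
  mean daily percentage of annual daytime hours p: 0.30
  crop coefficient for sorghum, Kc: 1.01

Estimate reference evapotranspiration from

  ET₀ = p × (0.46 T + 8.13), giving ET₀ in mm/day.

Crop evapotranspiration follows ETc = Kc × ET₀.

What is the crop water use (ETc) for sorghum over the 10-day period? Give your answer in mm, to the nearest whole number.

55 mm

ET₀ = 0.30 × (0.46 × 21.9 + 8.13) = 0.30 × 18.204 = 5.4612 mm/d
ETc = Kc × ET₀ = 1.01 × 5.4612 = 5.5158 mm/d
Over 10 days: 5.5158 × 10 = 55.158 mm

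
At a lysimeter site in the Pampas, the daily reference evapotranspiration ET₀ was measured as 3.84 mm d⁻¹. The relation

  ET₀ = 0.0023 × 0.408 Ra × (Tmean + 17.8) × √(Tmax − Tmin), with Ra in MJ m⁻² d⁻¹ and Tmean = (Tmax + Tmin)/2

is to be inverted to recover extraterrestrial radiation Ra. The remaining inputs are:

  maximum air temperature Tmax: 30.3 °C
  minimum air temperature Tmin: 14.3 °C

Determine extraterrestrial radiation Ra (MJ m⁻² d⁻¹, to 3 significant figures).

Tmean = (30.3+14.3)/2 = 22.30 °C; ΔT = 16.0
Ra = ET₀ / [0.0023 × 0.408 × (Tmean+17.8) × √ΔT]
   = 3.84 / (0.0023 × 0.408 × 40.10 × 4.0000) = 25.512 MJ m⁻² d⁻¹

25.5 MJ m⁻² d⁻¹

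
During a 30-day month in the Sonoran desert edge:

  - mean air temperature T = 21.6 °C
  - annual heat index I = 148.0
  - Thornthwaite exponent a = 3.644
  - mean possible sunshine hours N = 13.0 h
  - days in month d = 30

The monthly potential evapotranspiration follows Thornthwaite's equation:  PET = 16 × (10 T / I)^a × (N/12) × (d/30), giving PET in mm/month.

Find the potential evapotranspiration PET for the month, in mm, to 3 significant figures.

10T/I = 10 × 21.6 / 148.0 = 1.4595
(10T/I)^a = 1.4595^3.644 = 3.9661
Uncorrected PET = 16 × 3.9661 = 63.458 mm
Correction = (N/12)(d/30) = (13.0/12)(30/30) = 1.0833
PET = 63.458 × 1.0833 = 68.744 mm/month

68.7 mm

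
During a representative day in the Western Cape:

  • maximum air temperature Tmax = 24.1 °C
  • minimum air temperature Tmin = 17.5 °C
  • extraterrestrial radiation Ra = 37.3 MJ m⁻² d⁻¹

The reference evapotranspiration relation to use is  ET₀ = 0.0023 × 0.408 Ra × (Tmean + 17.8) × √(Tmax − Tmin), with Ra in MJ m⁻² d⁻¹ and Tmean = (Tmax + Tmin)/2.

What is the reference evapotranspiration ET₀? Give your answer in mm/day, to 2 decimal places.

3.47 mm/day

Tmean = (24.1 + 17.5)/2 = 20.80 °C
0.408 Ra = 0.408 × 37.3 = 15.2184 mm/d equivalent
ET₀ = 0.0023 × 15.2184 × (20.80 + 17.8) × √6.6 = 0.0023 × 15.2184 × 38.60 × 2.5690 = 3.4709 mm/d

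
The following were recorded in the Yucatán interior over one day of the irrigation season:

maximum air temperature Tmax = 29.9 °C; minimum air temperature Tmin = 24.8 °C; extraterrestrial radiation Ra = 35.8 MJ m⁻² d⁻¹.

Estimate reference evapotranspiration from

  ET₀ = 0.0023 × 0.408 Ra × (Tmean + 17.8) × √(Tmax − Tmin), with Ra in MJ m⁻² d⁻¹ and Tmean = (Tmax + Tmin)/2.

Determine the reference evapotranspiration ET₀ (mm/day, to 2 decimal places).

3.43 mm/day

Tmean = (29.9 + 24.8)/2 = 27.35 °C
0.408 Ra = 0.408 × 35.8 = 14.6064 mm/d equivalent
ET₀ = 0.0023 × 14.6064 × (27.35 + 17.8) × √5.1 = 0.0023 × 14.6064 × 45.15 × 2.2583 = 3.4254 mm/d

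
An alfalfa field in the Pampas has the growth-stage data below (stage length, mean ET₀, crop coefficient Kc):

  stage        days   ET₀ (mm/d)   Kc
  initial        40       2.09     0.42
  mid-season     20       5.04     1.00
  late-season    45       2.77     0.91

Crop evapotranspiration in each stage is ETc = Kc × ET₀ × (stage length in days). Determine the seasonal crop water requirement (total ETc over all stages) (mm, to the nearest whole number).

initial: 0.42 × 2.09 × 40 = 35.11 mm
mid-season: 1.00 × 5.04 × 20 = 100.80 mm
late-season: 0.91 × 2.77 × 45 = 113.43 mm
Seasonal total = 249.34 mm

249 mm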